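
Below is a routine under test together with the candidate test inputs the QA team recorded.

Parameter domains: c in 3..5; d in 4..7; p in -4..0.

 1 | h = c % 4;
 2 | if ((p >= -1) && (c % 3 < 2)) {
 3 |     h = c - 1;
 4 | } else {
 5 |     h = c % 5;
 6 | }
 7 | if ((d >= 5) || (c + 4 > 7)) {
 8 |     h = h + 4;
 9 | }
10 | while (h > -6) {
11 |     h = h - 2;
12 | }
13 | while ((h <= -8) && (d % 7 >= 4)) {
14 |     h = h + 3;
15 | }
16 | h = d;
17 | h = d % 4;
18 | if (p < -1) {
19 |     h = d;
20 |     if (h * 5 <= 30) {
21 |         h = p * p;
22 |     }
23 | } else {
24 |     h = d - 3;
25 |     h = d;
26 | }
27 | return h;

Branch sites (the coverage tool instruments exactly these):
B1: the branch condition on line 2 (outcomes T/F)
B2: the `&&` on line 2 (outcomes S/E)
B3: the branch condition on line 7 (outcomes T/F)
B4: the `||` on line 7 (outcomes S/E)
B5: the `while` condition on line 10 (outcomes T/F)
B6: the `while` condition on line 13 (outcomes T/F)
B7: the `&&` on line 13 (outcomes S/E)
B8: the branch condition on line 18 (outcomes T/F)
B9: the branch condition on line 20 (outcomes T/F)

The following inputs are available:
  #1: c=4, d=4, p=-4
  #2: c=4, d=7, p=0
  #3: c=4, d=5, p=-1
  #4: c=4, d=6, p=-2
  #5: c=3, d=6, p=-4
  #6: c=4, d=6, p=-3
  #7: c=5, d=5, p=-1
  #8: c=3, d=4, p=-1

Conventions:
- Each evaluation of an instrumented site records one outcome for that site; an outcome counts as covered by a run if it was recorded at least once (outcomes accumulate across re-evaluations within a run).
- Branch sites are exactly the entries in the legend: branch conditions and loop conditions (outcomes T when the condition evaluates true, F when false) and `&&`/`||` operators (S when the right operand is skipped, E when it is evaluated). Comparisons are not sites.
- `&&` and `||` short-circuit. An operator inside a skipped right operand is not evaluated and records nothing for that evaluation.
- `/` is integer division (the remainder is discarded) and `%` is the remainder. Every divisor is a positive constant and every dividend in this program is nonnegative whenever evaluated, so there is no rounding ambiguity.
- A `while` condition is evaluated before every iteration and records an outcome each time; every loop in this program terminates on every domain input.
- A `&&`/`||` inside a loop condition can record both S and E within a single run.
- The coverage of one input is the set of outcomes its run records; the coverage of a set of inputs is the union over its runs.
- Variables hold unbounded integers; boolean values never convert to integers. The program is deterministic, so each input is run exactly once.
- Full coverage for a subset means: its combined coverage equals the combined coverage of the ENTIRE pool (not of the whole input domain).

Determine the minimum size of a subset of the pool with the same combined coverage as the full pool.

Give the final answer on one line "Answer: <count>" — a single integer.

run #1 (c=4, d=4, p=-4) runs B2->S, B1->F, B4->E, B3->T, B5->T, B5->T, B5->T, B5->T, B5->T, B5->T, B5->T, B5->F, B7->S, B6->F, ...; records B1=F, B2=S, B3=T, B4=E, B5=T, B5=F, B6=F, B7=S, B8=T, B9=T
run #2 (c=4, d=7, p=0) runs B2->E, B1->T, B4->S, B3->T, B5->T, B5->T, B5->T, B5->T, B5->T, B5->T, B5->T, B5->F, B7->S, B6->F, ...; records B1=T, B2=E, B3=T, B4=S, B5=T, B5=F, B6=F, B7=S, B8=F
run #3 (c=4, d=5, p=-1) runs B2->E, B1->T, B4->S, B3->T, B5->T, B5->T, B5->T, B5->T, B5->T, B5->T, B5->T, B5->F, B7->S, B6->F, ...; records B1=T, B2=E, B3=T, B4=S, B5=T, B5=F, B6=F, B7=S, B8=F
run #4 (c=4, d=6, p=-2) runs B2->S, B1->F, B4->S, B3->T, B5->T, B5->T, B5->T, B5->T, B5->T, B5->T, B5->T, B5->F, B7->S, B6->F, ...; records B1=F, B2=S, B3=T, B4=S, B5=T, B5=F, B6=F, B7=S, B8=T, B9=T
run #5 (c=3, d=6, p=-4) runs B2->S, B1->F, B4->S, B3->T, B5->T, B5->T, B5->T, B5->T, B5->T, B5->T, B5->T, B5->F, B7->S, B6->F, ...; records B1=F, B2=S, B3=T, B4=S, B5=T, B5=F, B6=F, B7=S, B8=T, B9=T
run #6 (c=4, d=6, p=-3) runs B2->S, B1->F, B4->S, B3->T, B5->T, B5->T, B5->T, B5->T, B5->T, B5->T, B5->T, B5->F, B7->S, B6->F, ...; records B1=F, B2=S, B3=T, B4=S, B5=T, B5=F, B6=F, B7=S, B8=T, B9=T
run #7 (c=5, d=5, p=-1) runs B2->E, B1->F, B4->S, B3->T, B5->T, B5->T, B5->T, B5->T, B5->T, B5->F, B7->S, B6->F, B8->F; records B1=F, B2=E, B3=T, B4=S, B5=T, B5=F, B6=F, B7=S, B8=F
run #8 (c=3, d=4, p=-1) runs B2->E, B1->T, B4->E, B3->F, B5->T, B5->T, B5->T, B5->T, B5->F, B7->S, B6->F, B8->F; records B1=T, B2=E, B3=F, B4=E, B5=T, B5=F, B6=F, B7=S, B8=F
the full pool covers 15 outcomes: B1=T, B1=F, B2=S, B2=E, B3=T, B3=F, B4=S, B4=E, B5=T, B5=F, B6=F, B7=S, B8=T, B8=F, B9=T
every size-1 subset falls short of the 15 outcomes (best: 10/15)
the canonical winner is {4, 8}: size 2, full 15-outcome coverage, earliest index list among size-2 covers

Answer: 2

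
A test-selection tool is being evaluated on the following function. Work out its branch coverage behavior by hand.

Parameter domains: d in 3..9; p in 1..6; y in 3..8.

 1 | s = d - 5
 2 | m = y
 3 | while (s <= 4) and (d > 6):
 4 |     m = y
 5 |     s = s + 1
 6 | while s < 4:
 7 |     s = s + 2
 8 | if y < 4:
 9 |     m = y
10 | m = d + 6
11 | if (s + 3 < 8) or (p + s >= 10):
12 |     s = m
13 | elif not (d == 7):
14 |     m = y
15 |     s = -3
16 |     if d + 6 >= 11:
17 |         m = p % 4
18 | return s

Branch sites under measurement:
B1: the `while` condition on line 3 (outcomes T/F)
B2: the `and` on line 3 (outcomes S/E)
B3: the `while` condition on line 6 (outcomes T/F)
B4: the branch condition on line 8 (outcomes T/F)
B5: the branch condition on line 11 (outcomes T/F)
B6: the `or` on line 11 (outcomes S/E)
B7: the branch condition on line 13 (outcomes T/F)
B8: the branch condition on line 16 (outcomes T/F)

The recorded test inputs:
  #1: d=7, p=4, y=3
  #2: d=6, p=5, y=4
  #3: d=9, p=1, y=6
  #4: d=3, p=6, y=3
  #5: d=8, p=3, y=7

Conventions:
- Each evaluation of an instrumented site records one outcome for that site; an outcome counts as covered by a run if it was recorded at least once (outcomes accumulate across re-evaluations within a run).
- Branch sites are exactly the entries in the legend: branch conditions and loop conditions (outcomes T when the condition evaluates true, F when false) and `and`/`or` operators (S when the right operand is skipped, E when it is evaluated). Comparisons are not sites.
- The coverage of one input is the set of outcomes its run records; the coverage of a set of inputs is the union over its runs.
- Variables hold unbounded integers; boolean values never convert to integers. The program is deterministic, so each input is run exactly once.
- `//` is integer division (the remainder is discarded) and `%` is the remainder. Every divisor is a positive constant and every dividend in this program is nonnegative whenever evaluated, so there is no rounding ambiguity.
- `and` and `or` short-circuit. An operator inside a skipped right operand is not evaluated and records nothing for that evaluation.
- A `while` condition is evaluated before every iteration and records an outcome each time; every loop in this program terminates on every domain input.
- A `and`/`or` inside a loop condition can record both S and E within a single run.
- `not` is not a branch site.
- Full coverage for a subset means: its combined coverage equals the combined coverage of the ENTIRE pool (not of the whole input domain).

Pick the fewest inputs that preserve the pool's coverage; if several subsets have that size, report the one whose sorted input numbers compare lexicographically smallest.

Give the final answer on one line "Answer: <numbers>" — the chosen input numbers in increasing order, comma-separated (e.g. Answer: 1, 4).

input #1, d=7, p=4, y=3: events B2->E, B1->T, B2->E, B1->T, B2->E, B1->T, B2->S, B1->F, B3->F, B4->T, B6->E, B5->F, B7->F; outcomes B1=T, B1=F, B2=S, B2=E, B3=F, B4=T, B5=F, B6=E, B7=F
input #2, d=6, p=5, y=4: events B2->E, B1->F, B3->T, B3->T, B3->F, B4->F, B6->E, B5->T; outcomes B1=F, B2=E, B3=T, B3=F, B4=F, B5=T, B6=E
input #3, d=9, p=1, y=6: events B2->E, B1->T, B2->S, B1->F, B3->F, B4->F, B6->E, B5->F, B7->T, B8->T; outcomes B1=T, B1=F, B2=S, B2=E, B3=F, B4=F, B5=F, B6=E, B7=T, B8=T
input #4, d=3, p=6, y=3: events B2->E, B1->F, B3->T, B3->T, B3->T, B3->F, B4->T, B6->S, B5->T; outcomes B1=F, B2=E, B3=T, B3=F, B4=T, B5=T, B6=S
input #5, d=8, p=3, y=7: events B2->E, B1->T, B2->E, B1->T, B2->S, B1->F, B3->F, B4->F, B6->E, B5->F, B7->T, B8->T; outcomes B1=T, B1=F, B2=S, B2=E, B3=F, B4=F, B5=F, B6=E, B7=T, B8=T
together the pool reaches 15 outcomes: B1=T, B1=F, B2=S, B2=E, B3=T, B3=F, B4=T, B4=F, B5=T, B5=F, B6=S, B6=E, B7=T, B7=F, B8=T
checked all size-1 subsets: none covers 15 outcomes (max 10/15)
checked all size-2 subsets: none covers 15 outcomes (max 14/15)
the canonical winner is {1, 3, 4}: size 3, full 15-outcome coverage, earliest index list among size-3 covers

Answer: 1, 3, 4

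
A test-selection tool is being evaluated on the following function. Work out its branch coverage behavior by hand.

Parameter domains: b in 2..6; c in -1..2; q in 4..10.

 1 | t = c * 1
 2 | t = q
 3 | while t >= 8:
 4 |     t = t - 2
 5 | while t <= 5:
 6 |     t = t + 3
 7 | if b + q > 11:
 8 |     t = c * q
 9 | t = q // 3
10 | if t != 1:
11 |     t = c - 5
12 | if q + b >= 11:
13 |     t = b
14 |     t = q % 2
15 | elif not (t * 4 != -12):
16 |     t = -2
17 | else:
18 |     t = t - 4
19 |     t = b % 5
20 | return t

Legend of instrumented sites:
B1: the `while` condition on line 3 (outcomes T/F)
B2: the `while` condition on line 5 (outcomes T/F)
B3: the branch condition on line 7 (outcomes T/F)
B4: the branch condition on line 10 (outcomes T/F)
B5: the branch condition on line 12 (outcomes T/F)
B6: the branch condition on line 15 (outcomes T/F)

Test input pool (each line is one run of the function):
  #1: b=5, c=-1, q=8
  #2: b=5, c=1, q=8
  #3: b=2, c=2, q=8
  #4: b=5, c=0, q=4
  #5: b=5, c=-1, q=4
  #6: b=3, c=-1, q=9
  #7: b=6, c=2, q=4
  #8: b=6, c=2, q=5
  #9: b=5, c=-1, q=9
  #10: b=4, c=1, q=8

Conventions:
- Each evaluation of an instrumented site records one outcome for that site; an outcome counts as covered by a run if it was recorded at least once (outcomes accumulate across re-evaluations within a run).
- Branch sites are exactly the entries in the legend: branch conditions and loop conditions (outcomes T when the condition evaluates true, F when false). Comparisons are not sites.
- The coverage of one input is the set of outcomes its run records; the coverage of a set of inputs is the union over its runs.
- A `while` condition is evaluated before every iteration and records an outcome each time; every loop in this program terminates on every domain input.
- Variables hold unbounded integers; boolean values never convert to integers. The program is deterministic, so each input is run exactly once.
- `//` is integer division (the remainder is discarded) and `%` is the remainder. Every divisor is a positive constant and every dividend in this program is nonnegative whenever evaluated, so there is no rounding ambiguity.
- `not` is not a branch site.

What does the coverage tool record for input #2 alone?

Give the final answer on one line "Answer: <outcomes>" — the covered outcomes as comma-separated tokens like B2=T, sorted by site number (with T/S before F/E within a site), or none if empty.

Tracing the run of input #2 (b=5, c=1, q=8):
  B1->T, B1->F, B2->F, B3->T, B4->T, B5->T
as a set, this run covers: B1=T, B1=F, B2=F, B3=T, B4=T, B5=T

Answer: B1=T, B1=F, B2=F, B3=T, B4=T, B5=T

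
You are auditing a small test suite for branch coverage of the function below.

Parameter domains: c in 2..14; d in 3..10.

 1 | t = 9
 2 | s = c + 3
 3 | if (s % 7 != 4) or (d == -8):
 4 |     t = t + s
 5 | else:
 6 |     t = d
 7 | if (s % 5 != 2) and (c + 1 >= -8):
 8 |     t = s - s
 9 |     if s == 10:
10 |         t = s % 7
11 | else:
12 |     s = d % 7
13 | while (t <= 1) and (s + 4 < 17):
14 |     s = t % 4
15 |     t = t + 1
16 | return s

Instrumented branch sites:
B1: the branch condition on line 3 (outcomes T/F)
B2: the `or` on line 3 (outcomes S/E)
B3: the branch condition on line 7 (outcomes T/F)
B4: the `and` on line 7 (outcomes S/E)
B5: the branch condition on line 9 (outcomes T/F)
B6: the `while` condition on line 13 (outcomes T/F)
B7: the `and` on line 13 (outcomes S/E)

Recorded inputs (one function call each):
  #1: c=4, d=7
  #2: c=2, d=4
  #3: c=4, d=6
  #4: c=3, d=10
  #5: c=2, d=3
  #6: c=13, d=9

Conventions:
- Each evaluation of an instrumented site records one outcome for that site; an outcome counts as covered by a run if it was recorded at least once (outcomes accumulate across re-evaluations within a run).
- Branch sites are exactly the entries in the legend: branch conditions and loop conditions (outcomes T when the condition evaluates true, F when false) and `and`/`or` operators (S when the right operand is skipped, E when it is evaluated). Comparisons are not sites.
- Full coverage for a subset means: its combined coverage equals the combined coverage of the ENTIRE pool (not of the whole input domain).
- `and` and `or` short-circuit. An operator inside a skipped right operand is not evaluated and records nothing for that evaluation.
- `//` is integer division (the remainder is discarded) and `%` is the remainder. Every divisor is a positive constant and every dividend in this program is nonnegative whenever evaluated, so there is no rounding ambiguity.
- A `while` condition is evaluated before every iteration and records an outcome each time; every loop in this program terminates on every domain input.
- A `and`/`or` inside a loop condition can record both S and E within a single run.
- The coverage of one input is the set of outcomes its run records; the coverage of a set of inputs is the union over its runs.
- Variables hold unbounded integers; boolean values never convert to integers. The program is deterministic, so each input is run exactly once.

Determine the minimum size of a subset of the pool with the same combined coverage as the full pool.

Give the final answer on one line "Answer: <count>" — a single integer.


test 1 (c=4, d=7) fires B2->S, B1->T, B4->S, B3->F, B7->S, B6->F; hits B1=T, B2=S, B3=F, B4=S, B6=F, B7=S
test 2 (c=2, d=4) fires B2->S, B1->T, B4->E, B3->T, B5->F, B7->E, B6->T, B7->E, B6->T, B7->S, B6->F; hits B1=T, B2=S, B3=T, B4=E, B5=F, B6=T, B6=F, B7=S, B7=E
test 3 (c=4, d=6) fires B2->S, B1->T, B4->S, B3->F, B7->S, B6->F; hits B1=T, B2=S, B3=F, B4=S, B6=F, B7=S
test 4 (c=3, d=10) fires B2->S, B1->T, B4->E, B3->T, B5->F, B7->E, B6->T, B7->E, B6->T, B7->S, B6->F; hits B1=T, B2=S, B3=T, B4=E, B5=F, B6=T, B6=F, B7=S, B7=E
test 5 (c=2, d=3) fires B2->S, B1->T, B4->E, B3->T, B5->F, B7->E, B6->T, B7->E, B6->T, B7->S, B6->F; hits B1=T, B2=S, B3=T, B4=E, B5=F, B6=T, B6=F, B7=S, B7=E
test 6 (c=13, d=9) fires B2->S, B1->T, B4->E, B3->T, B5->F, B7->E, B6->F; hits B1=T, B2=S, B3=T, B4=E, B5=F, B6=F, B7=E
union over all inputs: B1=T, B2=S, B3=T, B3=F, B4=S, B4=E, B5=F, B6=T, B6=F, B7=S, B7=E (11 outcomes)
every size-1 subset falls short of the 11 outcomes (best: 9/11)
size 2: inputs {1, 2} cover all 11 outcomes, and no lexicographically smaller subset of this size does
Answer: 2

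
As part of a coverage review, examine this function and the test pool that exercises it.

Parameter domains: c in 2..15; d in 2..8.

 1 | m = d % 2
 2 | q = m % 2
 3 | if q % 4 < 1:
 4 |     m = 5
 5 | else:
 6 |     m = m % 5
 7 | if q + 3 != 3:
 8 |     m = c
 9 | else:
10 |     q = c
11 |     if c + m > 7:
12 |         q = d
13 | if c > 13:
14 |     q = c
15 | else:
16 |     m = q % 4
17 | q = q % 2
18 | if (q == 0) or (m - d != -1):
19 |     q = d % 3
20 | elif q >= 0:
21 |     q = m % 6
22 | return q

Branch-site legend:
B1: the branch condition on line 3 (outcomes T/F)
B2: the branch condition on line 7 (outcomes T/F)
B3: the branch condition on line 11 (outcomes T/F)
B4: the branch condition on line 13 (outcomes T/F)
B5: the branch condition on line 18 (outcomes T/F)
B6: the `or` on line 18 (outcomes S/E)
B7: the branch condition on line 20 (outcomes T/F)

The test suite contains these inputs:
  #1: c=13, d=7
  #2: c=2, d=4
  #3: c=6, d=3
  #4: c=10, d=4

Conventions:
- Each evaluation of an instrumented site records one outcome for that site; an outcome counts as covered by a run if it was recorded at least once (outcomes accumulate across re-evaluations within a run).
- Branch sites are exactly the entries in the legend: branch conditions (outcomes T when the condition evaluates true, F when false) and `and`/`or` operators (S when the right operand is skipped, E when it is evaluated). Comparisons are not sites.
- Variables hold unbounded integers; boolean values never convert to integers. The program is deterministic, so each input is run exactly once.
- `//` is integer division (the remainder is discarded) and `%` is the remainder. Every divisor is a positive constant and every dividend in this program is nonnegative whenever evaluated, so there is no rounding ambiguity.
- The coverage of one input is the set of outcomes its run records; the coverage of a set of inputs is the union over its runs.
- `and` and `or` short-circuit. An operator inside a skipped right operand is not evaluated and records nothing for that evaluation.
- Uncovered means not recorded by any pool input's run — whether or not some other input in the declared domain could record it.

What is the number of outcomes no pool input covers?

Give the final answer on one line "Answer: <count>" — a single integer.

#1 (c=13, d=7) -> covered: B1=F, B2=T, B4=F, B5=T, B6=E
#2 (c=2, d=4) -> covered: B1=T, B2=F, B3=F, B4=F, B5=T, B6=S
#3 (c=6, d=3) -> covered: B1=F, B2=T, B4=F, B5=T, B6=E
#4 (c=10, d=4) -> covered: B1=T, B2=F, B3=T, B4=F, B5=T, B6=S
union over the pool: B1=T, B1=F, B2=T, B2=F, B3=T, B3=F, B4=F, B5=T, B6=S, B6=E
uncovered (4 of 14): B4=T, B5=F, B7=T, B7=F

Answer: 4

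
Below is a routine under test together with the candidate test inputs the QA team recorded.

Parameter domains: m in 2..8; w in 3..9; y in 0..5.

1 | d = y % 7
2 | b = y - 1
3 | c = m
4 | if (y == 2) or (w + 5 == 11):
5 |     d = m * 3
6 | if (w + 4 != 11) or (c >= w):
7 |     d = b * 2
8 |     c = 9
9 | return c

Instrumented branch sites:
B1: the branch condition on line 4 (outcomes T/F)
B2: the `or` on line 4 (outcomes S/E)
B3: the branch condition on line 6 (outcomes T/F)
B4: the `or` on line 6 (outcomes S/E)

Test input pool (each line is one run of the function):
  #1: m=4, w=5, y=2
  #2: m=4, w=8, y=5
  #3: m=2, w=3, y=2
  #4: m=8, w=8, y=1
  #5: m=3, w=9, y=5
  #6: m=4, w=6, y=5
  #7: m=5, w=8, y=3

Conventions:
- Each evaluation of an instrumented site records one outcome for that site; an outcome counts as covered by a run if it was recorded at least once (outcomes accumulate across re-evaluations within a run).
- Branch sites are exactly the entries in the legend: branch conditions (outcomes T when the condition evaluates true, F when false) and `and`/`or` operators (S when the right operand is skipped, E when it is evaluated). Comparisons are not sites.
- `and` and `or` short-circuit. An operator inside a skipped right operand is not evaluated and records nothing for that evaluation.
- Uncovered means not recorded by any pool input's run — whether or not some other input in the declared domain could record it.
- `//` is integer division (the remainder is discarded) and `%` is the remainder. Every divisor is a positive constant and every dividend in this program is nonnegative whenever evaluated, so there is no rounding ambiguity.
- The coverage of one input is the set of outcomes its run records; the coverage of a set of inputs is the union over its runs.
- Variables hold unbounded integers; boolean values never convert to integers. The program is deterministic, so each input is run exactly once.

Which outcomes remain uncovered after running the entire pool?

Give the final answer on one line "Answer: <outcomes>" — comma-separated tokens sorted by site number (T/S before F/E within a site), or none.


#1 (m=4, w=5, y=2) -> covered: B1=T, B2=S, B3=T, B4=S
#2 (m=4, w=8, y=5) -> covered: B1=F, B2=E, B3=T, B4=S
#3 (m=2, w=3, y=2) -> covered: B1=T, B2=S, B3=T, B4=S
#4 (m=8, w=8, y=1) -> covered: B1=F, B2=E, B3=T, B4=S
#5 (m=3, w=9, y=5) -> covered: B1=F, B2=E, B3=T, B4=S
#6 (m=4, w=6, y=5) -> covered: B1=T, B2=E, B3=T, B4=S
#7 (m=5, w=8, y=3) -> covered: B1=F, B2=E, B3=T, B4=S
union over the pool: B1=T, B1=F, B2=S, B2=E, B3=T, B4=S
uncovered (2 of 8): B3=F, B4=E
Answer: B3=F, B4=E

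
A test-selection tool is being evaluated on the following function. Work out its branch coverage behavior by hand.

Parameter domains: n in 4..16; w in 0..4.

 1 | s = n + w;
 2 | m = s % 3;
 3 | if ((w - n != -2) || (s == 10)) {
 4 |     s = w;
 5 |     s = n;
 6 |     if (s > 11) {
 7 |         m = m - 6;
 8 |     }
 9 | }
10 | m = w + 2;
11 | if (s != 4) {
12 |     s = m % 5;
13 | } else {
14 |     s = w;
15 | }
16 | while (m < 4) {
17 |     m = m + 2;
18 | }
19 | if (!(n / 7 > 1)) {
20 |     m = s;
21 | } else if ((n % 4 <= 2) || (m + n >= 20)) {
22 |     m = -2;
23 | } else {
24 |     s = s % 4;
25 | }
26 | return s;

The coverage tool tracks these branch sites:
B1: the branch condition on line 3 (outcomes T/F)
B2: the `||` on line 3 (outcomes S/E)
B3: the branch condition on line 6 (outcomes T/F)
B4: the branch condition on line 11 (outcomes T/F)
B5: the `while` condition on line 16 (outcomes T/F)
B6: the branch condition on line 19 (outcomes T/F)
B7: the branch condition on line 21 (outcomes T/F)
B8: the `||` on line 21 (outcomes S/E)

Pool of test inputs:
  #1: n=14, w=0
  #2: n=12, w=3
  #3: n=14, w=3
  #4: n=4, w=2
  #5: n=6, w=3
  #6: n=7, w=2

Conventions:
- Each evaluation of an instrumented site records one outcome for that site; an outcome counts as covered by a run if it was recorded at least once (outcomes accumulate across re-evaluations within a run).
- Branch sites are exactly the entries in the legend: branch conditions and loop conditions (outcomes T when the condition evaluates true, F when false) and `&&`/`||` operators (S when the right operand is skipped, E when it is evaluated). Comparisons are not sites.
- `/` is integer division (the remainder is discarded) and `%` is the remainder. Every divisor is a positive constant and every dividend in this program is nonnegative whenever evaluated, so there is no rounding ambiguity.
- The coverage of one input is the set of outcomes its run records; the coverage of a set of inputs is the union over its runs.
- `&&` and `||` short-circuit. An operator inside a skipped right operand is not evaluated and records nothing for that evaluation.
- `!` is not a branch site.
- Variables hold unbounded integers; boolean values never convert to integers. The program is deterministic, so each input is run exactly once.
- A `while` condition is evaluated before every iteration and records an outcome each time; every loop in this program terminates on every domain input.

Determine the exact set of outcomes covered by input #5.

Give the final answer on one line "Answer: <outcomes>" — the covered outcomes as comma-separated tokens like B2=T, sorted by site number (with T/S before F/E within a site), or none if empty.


Simulating input #5 (n=6, w=3) step by step:
  B2->S, B1->T, B3->F, B4->T, B5->F, B6->T
deduplicating events, the covered set is: B1=T, B2=S, B3=F, B4=T, B5=F, B6=T
Answer: B1=T, B2=S, B3=F, B4=T, B5=F, B6=T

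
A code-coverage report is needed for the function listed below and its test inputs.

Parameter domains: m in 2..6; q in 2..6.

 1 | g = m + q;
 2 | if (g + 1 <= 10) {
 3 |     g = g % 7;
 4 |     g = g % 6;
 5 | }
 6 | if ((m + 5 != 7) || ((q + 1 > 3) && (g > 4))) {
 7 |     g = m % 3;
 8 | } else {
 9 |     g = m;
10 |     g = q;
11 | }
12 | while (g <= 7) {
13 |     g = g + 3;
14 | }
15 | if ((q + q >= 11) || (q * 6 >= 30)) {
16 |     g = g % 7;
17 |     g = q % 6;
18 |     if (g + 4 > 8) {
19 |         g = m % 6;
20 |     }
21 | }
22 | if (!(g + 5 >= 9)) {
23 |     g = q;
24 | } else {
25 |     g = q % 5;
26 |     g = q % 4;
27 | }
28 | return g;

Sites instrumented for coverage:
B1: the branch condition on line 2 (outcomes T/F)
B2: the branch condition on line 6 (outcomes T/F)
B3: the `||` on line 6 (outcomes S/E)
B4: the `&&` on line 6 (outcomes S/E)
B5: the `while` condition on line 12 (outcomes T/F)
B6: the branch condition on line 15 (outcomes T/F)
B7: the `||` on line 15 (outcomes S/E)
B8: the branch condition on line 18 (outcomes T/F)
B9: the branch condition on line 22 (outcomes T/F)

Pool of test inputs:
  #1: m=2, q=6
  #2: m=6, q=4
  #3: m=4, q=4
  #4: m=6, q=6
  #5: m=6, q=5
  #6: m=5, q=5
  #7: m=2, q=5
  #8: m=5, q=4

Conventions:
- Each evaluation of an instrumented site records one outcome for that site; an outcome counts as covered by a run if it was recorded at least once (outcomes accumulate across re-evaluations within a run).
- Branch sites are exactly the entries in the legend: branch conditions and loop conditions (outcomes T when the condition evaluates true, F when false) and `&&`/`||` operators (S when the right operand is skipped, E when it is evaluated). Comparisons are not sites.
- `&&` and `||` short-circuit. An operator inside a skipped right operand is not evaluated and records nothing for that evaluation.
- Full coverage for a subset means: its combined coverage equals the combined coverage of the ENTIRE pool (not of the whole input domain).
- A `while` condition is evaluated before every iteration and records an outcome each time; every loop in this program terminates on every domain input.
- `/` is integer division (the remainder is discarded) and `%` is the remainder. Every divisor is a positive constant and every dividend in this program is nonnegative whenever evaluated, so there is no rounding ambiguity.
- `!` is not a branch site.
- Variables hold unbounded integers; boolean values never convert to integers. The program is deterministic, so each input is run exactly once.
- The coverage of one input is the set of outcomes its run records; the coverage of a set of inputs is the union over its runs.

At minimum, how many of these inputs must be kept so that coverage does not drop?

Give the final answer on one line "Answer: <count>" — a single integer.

test 1 (m=2, q=6) hits B1=T, B2=F, B3=E, B4=E, B5=T, B5=F, B6=T, B7=S, B8=F, B9=T
test 2 (m=6, q=4) hits B1=F, B2=T, B3=S, B5=T, B5=F, B6=F, B7=E, B9=F
test 3 (m=4, q=4) hits B1=T, B2=T, B3=S, B5=T, B5=F, B6=F, B7=E, B9=F
test 4 (m=6, q=6) hits B1=F, B2=T, B3=S, B5=T, B5=F, B6=T, B7=S, B8=F, B9=T
test 5 (m=6, q=5) hits B1=F, B2=T, B3=S, B5=T, B5=F, B6=T, B7=E, B8=T, B9=T
test 6 (m=5, q=5) hits B1=F, B2=T, B3=S, B5=T, B5=F, B6=T, B7=E, B8=T, B9=F
test 7 (m=2, q=5) hits B1=T, B2=F, B3=E, B4=E, B5=T, B5=F, B6=T, B7=E, B8=T, B9=T
test 8 (m=5, q=4) hits B1=T, B2=T, B3=S, B5=T, B5=F, B6=F, B7=E, B9=F
union over all inputs: B1=T, B1=F, B2=T, B2=F, B3=S, B3=E, B4=E, B5=T, B5=F, B6=T, B6=F, B7=S, B7=E, B8=T, B8=F, B9=T, B9=F (17 outcomes)
size 1 is not enough: best union over all size-1 subsets is 10/17
size 2 is not enough: best union over all size-2 subsets is 16/17
inputs {1, 2, 5} (size 3) cover everything; no size-3 subset with a lexicographically smaller index list covers all 17

Answer: 3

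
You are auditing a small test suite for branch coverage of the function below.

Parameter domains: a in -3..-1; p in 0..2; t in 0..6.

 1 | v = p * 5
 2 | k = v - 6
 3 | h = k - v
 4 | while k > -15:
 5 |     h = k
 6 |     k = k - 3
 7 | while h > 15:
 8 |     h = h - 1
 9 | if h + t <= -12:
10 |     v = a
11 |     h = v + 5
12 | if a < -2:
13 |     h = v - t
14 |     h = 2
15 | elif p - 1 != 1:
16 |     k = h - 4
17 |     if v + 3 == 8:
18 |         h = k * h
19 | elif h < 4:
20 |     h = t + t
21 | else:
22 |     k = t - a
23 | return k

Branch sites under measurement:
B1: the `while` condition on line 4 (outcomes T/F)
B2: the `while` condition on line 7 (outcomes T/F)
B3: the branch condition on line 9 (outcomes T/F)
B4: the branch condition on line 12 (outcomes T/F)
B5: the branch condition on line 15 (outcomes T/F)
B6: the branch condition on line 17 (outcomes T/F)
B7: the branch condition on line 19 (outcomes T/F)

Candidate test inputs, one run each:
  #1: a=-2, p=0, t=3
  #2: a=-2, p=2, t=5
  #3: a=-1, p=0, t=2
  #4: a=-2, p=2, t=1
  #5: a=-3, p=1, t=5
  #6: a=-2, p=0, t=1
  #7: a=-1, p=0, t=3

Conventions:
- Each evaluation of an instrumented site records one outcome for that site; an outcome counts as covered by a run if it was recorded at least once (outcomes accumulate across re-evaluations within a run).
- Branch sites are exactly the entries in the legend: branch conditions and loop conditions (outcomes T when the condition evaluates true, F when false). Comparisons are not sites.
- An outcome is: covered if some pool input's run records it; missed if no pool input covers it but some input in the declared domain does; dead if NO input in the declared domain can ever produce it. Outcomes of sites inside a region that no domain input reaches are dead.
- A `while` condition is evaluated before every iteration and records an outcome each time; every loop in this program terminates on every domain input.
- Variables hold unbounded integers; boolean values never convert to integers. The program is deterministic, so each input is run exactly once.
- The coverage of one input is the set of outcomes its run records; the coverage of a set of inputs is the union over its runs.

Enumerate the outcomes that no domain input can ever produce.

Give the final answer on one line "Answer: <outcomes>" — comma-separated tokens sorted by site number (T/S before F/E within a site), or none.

checking every outcome against all 63 domain inputs:
  B2=T: no domain input ever produces it -> dead
  reachable outcomes have witnesses, e.g. B1=T (e.g. a=-3, p=0, t=0), B1=F (e.g. a=-3, p=0, t=0), B2=F (e.g. a=-3, p=0, t=0), B3=T (e.g. a=-3, p=0, t=0)

Answer: B2=T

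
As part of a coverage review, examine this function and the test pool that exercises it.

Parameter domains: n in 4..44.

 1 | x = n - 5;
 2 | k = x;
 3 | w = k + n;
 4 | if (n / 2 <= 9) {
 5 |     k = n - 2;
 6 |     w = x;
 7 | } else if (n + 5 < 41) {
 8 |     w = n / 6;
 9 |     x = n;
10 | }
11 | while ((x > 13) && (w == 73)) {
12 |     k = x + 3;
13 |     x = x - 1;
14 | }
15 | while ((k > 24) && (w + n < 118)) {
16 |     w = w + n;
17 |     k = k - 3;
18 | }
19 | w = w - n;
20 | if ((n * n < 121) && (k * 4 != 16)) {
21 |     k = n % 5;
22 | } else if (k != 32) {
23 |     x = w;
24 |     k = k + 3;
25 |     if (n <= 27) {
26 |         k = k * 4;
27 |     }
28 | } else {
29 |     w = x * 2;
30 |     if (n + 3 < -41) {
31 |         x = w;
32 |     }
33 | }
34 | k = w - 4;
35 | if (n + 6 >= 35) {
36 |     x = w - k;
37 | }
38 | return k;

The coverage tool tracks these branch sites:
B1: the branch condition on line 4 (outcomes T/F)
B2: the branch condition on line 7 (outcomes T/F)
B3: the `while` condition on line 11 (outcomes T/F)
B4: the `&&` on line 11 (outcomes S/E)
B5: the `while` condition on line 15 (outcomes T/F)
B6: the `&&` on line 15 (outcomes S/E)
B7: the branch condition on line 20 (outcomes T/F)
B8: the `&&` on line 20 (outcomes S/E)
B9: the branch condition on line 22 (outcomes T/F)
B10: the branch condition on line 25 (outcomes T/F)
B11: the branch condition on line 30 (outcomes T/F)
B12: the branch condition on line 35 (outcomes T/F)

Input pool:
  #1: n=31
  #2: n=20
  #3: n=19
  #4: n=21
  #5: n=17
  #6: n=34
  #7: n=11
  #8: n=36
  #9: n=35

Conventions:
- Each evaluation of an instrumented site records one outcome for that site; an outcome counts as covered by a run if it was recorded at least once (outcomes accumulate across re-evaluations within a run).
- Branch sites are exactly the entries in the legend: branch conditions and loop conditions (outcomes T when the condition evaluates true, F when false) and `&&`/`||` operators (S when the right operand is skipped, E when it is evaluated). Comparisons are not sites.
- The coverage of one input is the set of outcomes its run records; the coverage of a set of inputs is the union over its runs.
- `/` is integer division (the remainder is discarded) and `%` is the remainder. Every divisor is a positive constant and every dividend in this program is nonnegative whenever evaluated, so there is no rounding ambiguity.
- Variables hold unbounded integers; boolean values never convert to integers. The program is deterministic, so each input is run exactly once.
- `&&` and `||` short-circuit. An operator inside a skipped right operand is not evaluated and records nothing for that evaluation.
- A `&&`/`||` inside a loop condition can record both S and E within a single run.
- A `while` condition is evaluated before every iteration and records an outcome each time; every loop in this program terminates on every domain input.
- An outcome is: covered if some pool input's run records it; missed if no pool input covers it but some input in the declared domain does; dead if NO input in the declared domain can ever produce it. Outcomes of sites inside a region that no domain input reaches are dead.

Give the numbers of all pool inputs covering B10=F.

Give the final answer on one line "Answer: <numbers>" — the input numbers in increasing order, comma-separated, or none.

input #1 (n=31): records B10=F
input #2 (n=20): does not record B10=F
input #3 (n=19): does not record B10=F
input #4 (n=21): does not record B10=F
input #5 (n=17): does not record B10=F
input #6 (n=34): records B10=F
input #7 (n=11): does not record B10=F
input #8 (n=36): records B10=F
input #9 (n=35): records B10=F

Answer: 1, 6, 8, 9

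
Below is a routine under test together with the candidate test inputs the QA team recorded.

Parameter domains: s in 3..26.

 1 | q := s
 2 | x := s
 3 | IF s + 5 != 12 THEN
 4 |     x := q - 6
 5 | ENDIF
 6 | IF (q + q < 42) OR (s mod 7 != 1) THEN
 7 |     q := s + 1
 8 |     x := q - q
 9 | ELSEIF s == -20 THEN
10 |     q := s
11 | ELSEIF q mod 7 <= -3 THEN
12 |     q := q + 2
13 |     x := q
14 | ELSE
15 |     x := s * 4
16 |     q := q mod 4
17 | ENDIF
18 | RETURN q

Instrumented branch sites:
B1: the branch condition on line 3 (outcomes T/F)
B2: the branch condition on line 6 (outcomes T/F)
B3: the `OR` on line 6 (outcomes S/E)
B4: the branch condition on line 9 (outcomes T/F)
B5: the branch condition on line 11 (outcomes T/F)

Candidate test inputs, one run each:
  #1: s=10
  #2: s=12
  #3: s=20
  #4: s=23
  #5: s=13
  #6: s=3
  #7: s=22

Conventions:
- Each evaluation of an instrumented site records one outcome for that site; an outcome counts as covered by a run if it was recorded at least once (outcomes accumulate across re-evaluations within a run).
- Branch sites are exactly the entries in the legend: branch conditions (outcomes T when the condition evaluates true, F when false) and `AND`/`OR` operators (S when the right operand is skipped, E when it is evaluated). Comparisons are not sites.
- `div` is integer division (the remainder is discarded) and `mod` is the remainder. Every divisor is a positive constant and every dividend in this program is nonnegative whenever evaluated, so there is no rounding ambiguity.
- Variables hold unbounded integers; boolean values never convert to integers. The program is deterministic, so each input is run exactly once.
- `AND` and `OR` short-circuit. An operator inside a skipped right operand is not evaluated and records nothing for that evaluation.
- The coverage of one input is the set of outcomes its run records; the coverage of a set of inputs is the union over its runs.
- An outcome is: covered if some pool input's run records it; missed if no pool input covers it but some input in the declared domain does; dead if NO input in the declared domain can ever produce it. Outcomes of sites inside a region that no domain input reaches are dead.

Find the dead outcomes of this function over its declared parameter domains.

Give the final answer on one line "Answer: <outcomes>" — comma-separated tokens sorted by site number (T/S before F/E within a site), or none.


checking every outcome against all 24 domain inputs:
  B4=T: zero occurrences over every domain input -> dead
  B5=T: zero occurrences over every domain input -> dead
  reachable outcomes have witnesses, e.g. B1=T (e.g. s=3), B1=F (e.g. s=7), B2=T (e.g. s=3), B2=F (e.g. s=22)
Answer: B4=T, B5=T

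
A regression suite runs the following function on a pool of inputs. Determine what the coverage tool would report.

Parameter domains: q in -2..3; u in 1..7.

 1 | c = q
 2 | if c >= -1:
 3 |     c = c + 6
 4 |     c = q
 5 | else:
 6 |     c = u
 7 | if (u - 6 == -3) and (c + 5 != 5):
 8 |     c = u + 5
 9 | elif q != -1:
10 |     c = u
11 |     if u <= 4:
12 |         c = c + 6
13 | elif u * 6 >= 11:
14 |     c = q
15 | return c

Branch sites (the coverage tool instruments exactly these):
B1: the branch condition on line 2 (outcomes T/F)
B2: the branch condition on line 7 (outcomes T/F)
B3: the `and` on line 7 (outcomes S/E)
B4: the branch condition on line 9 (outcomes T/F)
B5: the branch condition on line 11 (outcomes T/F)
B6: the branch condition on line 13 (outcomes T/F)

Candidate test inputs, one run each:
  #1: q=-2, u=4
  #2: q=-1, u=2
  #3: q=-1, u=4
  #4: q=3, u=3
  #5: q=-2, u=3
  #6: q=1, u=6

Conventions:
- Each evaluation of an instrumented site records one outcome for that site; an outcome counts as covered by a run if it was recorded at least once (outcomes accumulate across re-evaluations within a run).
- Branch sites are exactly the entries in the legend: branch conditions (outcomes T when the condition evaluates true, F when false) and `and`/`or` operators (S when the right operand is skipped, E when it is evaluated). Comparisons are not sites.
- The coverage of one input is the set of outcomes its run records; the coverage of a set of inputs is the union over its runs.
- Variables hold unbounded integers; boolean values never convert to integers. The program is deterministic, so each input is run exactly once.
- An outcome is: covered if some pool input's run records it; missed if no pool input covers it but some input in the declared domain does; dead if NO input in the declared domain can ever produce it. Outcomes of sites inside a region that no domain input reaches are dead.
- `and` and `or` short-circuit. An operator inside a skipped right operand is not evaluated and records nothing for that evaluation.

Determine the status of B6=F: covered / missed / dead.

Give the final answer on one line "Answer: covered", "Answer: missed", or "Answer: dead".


no pool input records B6=F
but domain input (q=-1, u=1) does record it -> reachable, so missed
Answer: missed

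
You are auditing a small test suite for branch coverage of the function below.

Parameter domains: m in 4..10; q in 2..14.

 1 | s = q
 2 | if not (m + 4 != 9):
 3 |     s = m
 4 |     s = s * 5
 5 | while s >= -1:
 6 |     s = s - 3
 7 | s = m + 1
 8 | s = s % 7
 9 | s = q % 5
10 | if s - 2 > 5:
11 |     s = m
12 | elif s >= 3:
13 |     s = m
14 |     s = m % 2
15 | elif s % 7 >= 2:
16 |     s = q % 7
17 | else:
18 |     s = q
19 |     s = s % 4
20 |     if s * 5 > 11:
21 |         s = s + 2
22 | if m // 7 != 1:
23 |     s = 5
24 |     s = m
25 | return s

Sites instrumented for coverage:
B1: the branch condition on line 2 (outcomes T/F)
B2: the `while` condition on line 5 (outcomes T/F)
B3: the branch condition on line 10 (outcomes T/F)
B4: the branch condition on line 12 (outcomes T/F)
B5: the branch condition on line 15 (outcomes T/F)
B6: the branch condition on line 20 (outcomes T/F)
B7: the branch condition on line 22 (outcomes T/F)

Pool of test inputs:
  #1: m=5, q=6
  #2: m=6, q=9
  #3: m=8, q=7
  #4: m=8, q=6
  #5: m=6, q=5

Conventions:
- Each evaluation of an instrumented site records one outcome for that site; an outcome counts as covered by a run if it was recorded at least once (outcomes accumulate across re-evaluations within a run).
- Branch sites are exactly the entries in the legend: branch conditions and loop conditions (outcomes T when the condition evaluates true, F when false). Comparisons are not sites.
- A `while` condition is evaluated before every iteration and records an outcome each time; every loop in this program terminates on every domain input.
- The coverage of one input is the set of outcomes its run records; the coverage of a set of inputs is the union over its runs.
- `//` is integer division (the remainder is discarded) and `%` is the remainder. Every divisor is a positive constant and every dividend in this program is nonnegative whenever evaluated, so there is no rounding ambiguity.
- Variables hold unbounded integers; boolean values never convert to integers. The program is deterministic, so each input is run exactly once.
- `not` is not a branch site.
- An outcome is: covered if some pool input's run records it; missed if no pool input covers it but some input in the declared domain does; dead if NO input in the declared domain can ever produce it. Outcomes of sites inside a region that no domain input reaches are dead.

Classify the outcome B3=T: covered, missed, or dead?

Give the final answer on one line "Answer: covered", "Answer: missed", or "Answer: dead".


no pool input records B3=T
checking all 91 inputs in the declared domain: B3=T is never recorded -> dead
Answer: dead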